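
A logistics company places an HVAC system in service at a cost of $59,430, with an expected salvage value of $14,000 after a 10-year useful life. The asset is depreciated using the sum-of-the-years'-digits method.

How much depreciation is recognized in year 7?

$3,304

Depreciable base = $59,430 − $14,000 = $45,430.
Sum of the years' digits = 10+9+8+7+6+5+4+3+2+1 = 55.
Year 1: $45,430 × 10/55 = $8,260. Book value $51,170.
Year 2: $45,430 × 9/55 = $7,434. Book value $43,736.
Year 3: $45,430 × 8/55 = $6,608. Book value $37,128.
Year 4: $45,430 × 7/55 = $5,782. Book value $31,346.
Year 5: $45,430 × 6/55 = $4,956. Book value $26,390.
Year 6: $45,430 × 5/55 = $4,130. Book value $22,260.
Year 7: $45,430 × 4/55 = $3,304. Book value $18,956.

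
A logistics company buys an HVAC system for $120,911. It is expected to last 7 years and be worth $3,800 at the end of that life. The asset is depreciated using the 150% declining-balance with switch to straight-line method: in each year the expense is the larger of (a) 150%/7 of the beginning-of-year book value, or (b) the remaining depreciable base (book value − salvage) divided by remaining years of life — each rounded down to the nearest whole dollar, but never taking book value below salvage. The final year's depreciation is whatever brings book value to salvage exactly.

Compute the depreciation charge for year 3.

$15,995

Depreciable base = $120,911 − $3,800 = $117,111.
Year 1: DB = ⌊$120,911 × 150%/7⌋ = $25,909; SL = ⌊$117,111/7⌋ = $16,730 → take DB $25,909. Book value $95,002.
Year 2: DB = ⌊$95,002 × 150%/7⌋ = $20,357; SL = ⌊$91,202/6⌋ = $15,200 → take DB $20,357. Book value $74,645.
Year 3: DB = ⌊$74,645 × 150%/7⌋ = $15,995; SL = ⌊$70,845/5⌋ = $14,169 → take DB $15,995. Book value $58,650.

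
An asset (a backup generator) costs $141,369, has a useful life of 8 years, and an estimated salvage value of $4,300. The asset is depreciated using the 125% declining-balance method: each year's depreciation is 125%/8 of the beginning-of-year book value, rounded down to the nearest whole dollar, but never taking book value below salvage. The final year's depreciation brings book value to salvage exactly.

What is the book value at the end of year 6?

$51,010

Depreciable base = $141,369 − $4,300 = $137,069.
Year 1: ⌊$141,369 × 125%/8⌋ = $22,088. Book value $119,281.
Year 2: ⌊$119,281 × 125%/8⌋ = $18,637. Book value $100,644.
Year 3: ⌊$100,644 × 125%/8⌋ = $15,725. Book value $84,919.
Year 4: ⌊$84,919 × 125%/8⌋ = $13,268. Book value $71,651.
Year 5: ⌊$71,651 × 125%/8⌋ = $11,195. Book value $60,456.
Year 6: ⌊$60,456 × 125%/8⌋ = $9,446. Book value $51,010.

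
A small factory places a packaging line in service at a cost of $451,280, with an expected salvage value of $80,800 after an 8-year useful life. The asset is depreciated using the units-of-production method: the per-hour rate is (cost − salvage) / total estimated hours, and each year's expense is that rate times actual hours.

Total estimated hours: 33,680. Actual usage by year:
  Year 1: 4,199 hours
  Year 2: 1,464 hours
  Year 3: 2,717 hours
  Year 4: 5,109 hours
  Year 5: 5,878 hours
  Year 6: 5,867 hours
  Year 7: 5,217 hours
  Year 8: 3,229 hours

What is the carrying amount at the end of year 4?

$302,901

Depreciable base = $451,280 − $80,800 = $370,480.
Rate = $370,480 / 33,680 hours = $11 per hour.
Year 1: 4,199 × $11 = $46,189. Book value $405,091.
Year 2: 1,464 × $11 = $16,104. Book value $388,987.
Year 3: 2,717 × $11 = $29,887. Book value $359,100.
Year 4: 5,109 × $11 = $56,199. Book value $302,901.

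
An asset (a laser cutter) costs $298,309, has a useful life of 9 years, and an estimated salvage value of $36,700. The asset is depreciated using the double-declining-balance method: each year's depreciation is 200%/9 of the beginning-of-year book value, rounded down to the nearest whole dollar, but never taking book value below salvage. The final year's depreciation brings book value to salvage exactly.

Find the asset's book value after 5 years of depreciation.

$84,909

Depreciable base = $298,309 − $36,700 = $261,609.
Year 1: ⌊$298,309 × 200%/9⌋ = $66,290. Book value $232,019.
Year 2: ⌊$232,019 × 200%/9⌋ = $51,559. Book value $180,460.
Year 3: ⌊$180,460 × 200%/9⌋ = $40,102. Book value $140,358.
Year 4: ⌊$140,358 × 200%/9⌋ = $31,190. Book value $109,168.
Year 5: ⌊$109,168 × 200%/9⌋ = $24,259. Book value $84,909.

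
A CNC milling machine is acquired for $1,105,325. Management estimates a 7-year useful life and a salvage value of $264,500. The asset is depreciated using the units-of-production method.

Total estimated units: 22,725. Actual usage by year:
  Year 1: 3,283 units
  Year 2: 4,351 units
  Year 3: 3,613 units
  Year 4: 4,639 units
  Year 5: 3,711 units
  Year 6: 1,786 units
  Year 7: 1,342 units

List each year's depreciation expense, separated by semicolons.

$121,471; $160,987; $133,681; $171,643; $137,307; $66,082; $49,654

Depreciable base = $1,105,325 − $264,500 = $840,825.
Rate = $840,825 / 22,725 units = $37 per unit.
Year 1: 3,283 × $37 = $121,471. Book value $983,854.
Year 2: 4,351 × $37 = $160,987. Book value $822,867.
Year 3: 3,613 × $37 = $133,681. Book value $689,186.
Year 4: 4,639 × $37 = $171,643. Book value $517,543.
Year 5: 3,711 × $37 = $137,307. Book value $380,236.
Year 6: 1,786 × $37 = $66,082. Book value $314,154.
Year 7: 1,342 × $37 = $49,654. Book value $264,500.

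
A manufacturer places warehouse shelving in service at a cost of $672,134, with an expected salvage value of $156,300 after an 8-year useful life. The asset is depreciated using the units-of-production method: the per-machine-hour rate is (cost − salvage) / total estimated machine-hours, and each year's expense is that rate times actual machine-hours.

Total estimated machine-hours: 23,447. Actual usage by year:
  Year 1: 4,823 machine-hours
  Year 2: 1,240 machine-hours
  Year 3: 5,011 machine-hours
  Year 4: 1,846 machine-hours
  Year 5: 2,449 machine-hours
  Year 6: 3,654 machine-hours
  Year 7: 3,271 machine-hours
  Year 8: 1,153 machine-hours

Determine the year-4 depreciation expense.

$40,612

Depreciable base = $672,134 − $156,300 = $515,834.
Rate = $515,834 / 23,447 machine-hours = $22 per machine-hour.
Year 1: 4,823 × $22 = $106,106. Book value $566,028.
Year 2: 1,240 × $22 = $27,280. Book value $538,748.
Year 3: 5,011 × $22 = $110,242. Book value $428,506.
Year 4: 1,846 × $22 = $40,612. Book value $387,894.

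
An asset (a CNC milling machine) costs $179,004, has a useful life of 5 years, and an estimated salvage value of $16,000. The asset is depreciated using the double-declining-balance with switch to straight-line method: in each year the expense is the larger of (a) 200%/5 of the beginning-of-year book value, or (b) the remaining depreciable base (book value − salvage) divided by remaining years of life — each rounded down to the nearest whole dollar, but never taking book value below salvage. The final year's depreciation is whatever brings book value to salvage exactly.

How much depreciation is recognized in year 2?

Depreciable base = $179,004 − $16,000 = $163,004.
Year 1: DB = ⌊$179,004 × 200%/5⌋ = $71,601; SL = ⌊$163,004/5⌋ = $32,600 → take DB $71,601. Book value $107,403.
Year 2: DB = ⌊$107,403 × 200%/5⌋ = $42,961; SL = ⌊$91,403/4⌋ = $22,850 → take DB $42,961. Book value $64,442.

$42,961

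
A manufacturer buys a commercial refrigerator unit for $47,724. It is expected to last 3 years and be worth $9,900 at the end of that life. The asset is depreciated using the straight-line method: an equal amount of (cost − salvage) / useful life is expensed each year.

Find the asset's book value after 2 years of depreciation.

Depreciable base = $47,724 − $9,900 = $37,824.
Annual expense = $37,824 / 3 = $12,608.
End of year 1: book value $35,116.
End of year 2: book value $22,508.

$22,508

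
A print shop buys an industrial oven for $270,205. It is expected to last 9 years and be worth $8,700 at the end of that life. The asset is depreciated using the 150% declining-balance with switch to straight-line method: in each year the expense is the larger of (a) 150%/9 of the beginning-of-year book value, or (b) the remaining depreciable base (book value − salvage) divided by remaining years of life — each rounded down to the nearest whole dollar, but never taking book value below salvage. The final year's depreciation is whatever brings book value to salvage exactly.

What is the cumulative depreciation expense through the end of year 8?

Depreciable base = $270,205 − $8,700 = $261,505.
Year 1: DB = ⌊$270,205 × 150%/9⌋ = $45,034; SL = ⌊$261,505/9⌋ = $29,056 → take DB $45,034. Book value $225,171.
Year 2: DB = ⌊$225,171 × 150%/9⌋ = $37,528; SL = ⌊$216,471/8⌋ = $27,058 → take DB $37,528. Book value $187,643.
Year 3: DB = ⌊$187,643 × 150%/9⌋ = $31,273; SL = ⌊$178,943/7⌋ = $25,563 → take DB $31,273. Book value $156,370.
Year 4: DB = ⌊$156,370 × 150%/9⌋ = $26,061; SL = ⌊$147,670/6⌋ = $24,611 → take DB $26,061. Book value $130,309.
Year 5: DB = ⌊$130,309 × 150%/9⌋ = $21,718; SL = ⌊$121,609/5⌋ = $24,321 → take SL $24,321. Book value $105,988.
Year 6: DB = ⌊$105,988 × 150%/9⌋ = $17,664; SL = ⌊$97,288/4⌋ = $24,322 → take SL $24,322. Book value $81,666.
Year 7: DB = ⌊$81,666 × 150%/9⌋ = $13,611; SL = ⌊$72,966/3⌋ = $24,322 → take SL $24,322. Book value $57,344.
Year 8: DB = ⌊$57,344 × 150%/9⌋ = $9,557; SL = ⌊$48,644/2⌋ = $24,322 → take SL $24,322. Book value $33,022.
Accumulated through year 8 = $270,205 − $33,022 = $237,183.

$237,183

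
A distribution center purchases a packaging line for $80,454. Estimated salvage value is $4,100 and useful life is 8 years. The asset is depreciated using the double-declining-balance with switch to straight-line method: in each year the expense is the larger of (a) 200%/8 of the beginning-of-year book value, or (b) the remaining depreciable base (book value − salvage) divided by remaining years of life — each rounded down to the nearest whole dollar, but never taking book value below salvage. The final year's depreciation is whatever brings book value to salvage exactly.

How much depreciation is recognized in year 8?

Depreciable base = $80,454 − $4,100 = $76,354.
Year 1: DB = ⌊$80,454 × 200%/8⌋ = $20,113; SL = ⌊$76,354/8⌋ = $9,544 → take DB $20,113. Book value $60,341.
Year 2: DB = ⌊$60,341 × 200%/8⌋ = $15,085; SL = ⌊$56,241/7⌋ = $8,034 → take DB $15,085. Book value $45,256.
Year 3: DB = ⌊$45,256 × 200%/8⌋ = $11,314; SL = ⌊$41,156/6⌋ = $6,859 → take DB $11,314. Book value $33,942.
Year 4: DB = ⌊$33,942 × 200%/8⌋ = $8,485; SL = ⌊$29,842/5⌋ = $5,968 → take DB $8,485. Book value $25,457.
Year 5: DB = ⌊$25,457 × 200%/8⌋ = $6,364; SL = ⌊$21,357/4⌋ = $5,339 → take DB $6,364. Book value $19,093.
Year 6: DB = ⌊$19,093 × 200%/8⌋ = $4,773; SL = ⌊$14,993/3⌋ = $4,997 → take SL $4,997. Book value $14,096.
Year 7: DB = ⌊$14,096 × 200%/8⌋ = $3,524; SL = ⌊$9,996/2⌋ = $4,998 → take SL $4,998. Book value $9,098.
Year 8 (final): $9,098 − $4,100 = $4,998. Book value $4,100.

$4,998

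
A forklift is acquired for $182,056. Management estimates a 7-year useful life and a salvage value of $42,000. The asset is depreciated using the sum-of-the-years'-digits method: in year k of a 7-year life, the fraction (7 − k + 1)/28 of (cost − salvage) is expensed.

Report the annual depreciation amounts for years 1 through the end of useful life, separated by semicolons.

Depreciable base = $182,056 − $42,000 = $140,056.
Sum of the years' digits = 7+6+5+4+3+2+1 = 28.
Year 1: $140,056 × 7/28 = $35,014. Book value $147,042.
Year 2: $140,056 × 6/28 = $30,012. Book value $117,030.
Year 3: $140,056 × 5/28 = $25,010. Book value $92,020.
Year 4: $140,056 × 4/28 = $20,008. Book value $72,012.
Year 5: $140,056 × 3/28 = $15,006. Book value $57,006.
Year 6: $140,056 × 2/28 = $10,004. Book value $47,002.
Year 7: $140,056 × 1/28 = $5,002. Book value $42,000.

$35,014; $30,012; $25,010; $20,008; $15,006; $10,004; $5,002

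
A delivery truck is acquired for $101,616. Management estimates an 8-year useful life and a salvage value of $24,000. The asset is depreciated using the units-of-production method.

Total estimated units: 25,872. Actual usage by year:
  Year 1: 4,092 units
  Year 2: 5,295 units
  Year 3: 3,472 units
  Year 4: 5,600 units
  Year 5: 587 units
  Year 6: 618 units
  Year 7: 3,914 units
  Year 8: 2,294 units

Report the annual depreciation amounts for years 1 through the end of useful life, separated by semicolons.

$12,276; $15,885; $10,416; $16,800; $1,761; $1,854; $11,742; $6,882

Depreciable base = $101,616 − $24,000 = $77,616.
Rate = $77,616 / 25,872 units = $3 per unit.
Year 1: 4,092 × $3 = $12,276. Book value $89,340.
Year 2: 5,295 × $3 = $15,885. Book value $73,455.
Year 3: 3,472 × $3 = $10,416. Book value $63,039.
Year 4: 5,600 × $3 = $16,800. Book value $46,239.
Year 5: 587 × $3 = $1,761. Book value $44,478.
Year 6: 618 × $3 = $1,854. Book value $42,624.
Year 7: 3,914 × $3 = $11,742. Book value $30,882.
Year 8: 2,294 × $3 = $6,882. Book value $24,000.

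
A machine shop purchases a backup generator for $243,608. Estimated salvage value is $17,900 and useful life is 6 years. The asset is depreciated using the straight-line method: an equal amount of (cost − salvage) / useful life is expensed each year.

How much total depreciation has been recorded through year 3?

$112,854

Depreciable base = $243,608 − $17,900 = $225,708.
Annual expense = $225,708 / 6 = $37,618.
End of year 1: book value $205,990.
End of year 2: book value $168,372.
End of year 3: book value $130,754.
Accumulated through year 3 = $243,608 − $130,754 = $112,854.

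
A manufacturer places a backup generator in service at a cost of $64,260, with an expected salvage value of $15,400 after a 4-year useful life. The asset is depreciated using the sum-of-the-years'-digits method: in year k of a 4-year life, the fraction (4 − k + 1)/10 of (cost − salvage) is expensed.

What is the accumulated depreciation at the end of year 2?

Depreciable base = $64,260 − $15,400 = $48,860.
Sum of the years' digits = 4+3+2+1 = 10.
Year 1: $48,860 × 4/10 = $19,544. Book value $44,716.
Year 2: $48,860 × 3/10 = $14,658. Book value $30,058.
Accumulated through year 2 = $64,260 − $30,058 = $34,202.

$34,202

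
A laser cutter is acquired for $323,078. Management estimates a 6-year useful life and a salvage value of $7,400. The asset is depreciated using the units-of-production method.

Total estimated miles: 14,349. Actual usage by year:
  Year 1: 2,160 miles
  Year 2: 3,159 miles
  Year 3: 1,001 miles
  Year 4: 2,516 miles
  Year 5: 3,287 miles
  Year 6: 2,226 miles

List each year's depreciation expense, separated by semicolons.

Depreciable base = $323,078 − $7,400 = $315,678.
Rate = $315,678 / 14,349 miles = $22 per mile.
Year 1: 2,160 × $22 = $47,520. Book value $275,558.
Year 2: 3,159 × $22 = $69,498. Book value $206,060.
Year 3: 1,001 × $22 = $22,022. Book value $184,038.
Year 4: 2,516 × $22 = $55,352. Book value $128,686.
Year 5: 3,287 × $22 = $72,314. Book value $56,372.
Year 6: 2,226 × $22 = $48,972. Book value $7,400.

$47,520; $69,498; $22,022; $55,352; $72,314; $48,972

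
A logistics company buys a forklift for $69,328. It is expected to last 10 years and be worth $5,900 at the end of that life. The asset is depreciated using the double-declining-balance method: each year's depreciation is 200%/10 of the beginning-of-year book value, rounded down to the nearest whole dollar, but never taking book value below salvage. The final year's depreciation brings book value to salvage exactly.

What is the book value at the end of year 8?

Depreciable base = $69,328 − $5,900 = $63,428.
Year 1: ⌊$69,328 × 200%/10⌋ = $13,865. Book value $55,463.
Year 2: ⌊$55,463 × 200%/10⌋ = $11,092. Book value $44,371.
Year 3: ⌊$44,371 × 200%/10⌋ = $8,874. Book value $35,497.
Year 4: ⌊$35,497 × 200%/10⌋ = $7,099. Book value $28,398.
Year 5: ⌊$28,398 × 200%/10⌋ = $5,679. Book value $22,719.
Year 6: ⌊$22,719 × 200%/10⌋ = $4,543. Book value $18,176.
Year 7: ⌊$18,176 × 200%/10⌋ = $3,635. Book value $14,541.
Year 8: ⌊$14,541 × 200%/10⌋ = $2,908. Book value $11,633.

$11,633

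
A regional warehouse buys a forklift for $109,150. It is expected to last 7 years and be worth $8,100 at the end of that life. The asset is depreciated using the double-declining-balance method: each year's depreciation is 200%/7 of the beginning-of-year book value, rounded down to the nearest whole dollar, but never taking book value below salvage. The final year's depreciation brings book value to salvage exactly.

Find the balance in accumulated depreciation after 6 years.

$94,652

Depreciable base = $109,150 − $8,100 = $101,050.
Year 1: ⌊$109,150 × 200%/7⌋ = $31,185. Book value $77,965.
Year 2: ⌊$77,965 × 200%/7⌋ = $22,275. Book value $55,690.
Year 3: ⌊$55,690 × 200%/7⌋ = $15,911. Book value $39,779.
Year 4: ⌊$39,779 × 200%/7⌋ = $11,365. Book value $28,414.
Year 5: ⌊$28,414 × 200%/7⌋ = $8,118. Book value $20,296.
Year 6: ⌊$20,296 × 200%/7⌋ = $5,798. Book value $14,498.
Accumulated through year 6 = $109,150 − $14,498 = $94,652.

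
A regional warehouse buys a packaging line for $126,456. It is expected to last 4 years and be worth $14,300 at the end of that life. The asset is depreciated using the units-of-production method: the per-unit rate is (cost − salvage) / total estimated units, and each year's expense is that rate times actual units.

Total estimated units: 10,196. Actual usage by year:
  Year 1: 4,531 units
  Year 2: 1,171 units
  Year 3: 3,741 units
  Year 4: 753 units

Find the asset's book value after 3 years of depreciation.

Depreciable base = $126,456 − $14,300 = $112,156.
Rate = $112,156 / 10,196 units = $11 per unit.
Year 1: 4,531 × $11 = $49,841. Book value $76,615.
Year 2: 1,171 × $11 = $12,881. Book value $63,734.
Year 3: 3,741 × $11 = $41,151. Book value $22,583.

$22,583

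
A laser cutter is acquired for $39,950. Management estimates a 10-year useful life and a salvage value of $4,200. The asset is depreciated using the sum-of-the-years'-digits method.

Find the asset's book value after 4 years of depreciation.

Depreciable base = $39,950 − $4,200 = $35,750.
Sum of the years' digits = 10+9+8+7+6+5+4+3+2+1 = 55.
Year 1: $35,750 × 10/55 = $6,500. Book value $33,450.
Year 2: $35,750 × 9/55 = $5,850. Book value $27,600.
Year 3: $35,750 × 8/55 = $5,200. Book value $22,400.
Year 4: $35,750 × 7/55 = $4,550. Book value $17,850.

$17,850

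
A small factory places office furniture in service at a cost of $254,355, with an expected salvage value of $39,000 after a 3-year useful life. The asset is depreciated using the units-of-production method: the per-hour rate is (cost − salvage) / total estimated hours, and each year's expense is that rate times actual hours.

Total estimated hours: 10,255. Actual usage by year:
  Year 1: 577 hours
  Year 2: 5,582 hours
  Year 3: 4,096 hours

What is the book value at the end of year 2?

$125,016

Depreciable base = $254,355 − $39,000 = $215,355.
Rate = $215,355 / 10,255 hours = $21 per hour.
Year 1: 577 × $21 = $12,117. Book value $242,238.
Year 2: 5,582 × $21 = $117,222. Book value $125,016.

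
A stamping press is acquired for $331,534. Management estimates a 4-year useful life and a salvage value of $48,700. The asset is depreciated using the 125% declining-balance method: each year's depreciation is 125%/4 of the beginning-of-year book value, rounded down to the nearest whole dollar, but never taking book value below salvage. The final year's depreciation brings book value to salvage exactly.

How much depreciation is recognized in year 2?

$71,228

Depreciable base = $331,534 − $48,700 = $282,834.
Year 1: ⌊$331,534 × 125%/4⌋ = $103,604. Book value $227,930.
Year 2: ⌊$227,930 × 125%/4⌋ = $71,228. Book value $156,702.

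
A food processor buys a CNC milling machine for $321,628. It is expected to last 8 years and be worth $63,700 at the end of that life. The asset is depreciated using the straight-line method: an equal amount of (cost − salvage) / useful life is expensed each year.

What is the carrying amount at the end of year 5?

Depreciable base = $321,628 − $63,700 = $257,928.
Annual expense = $257,928 / 8 = $32,241.
End of year 1: book value $289,387.
End of year 2: book value $257,146.
End of year 3: book value $224,905.
End of year 4: book value $192,664.
End of year 5: book value $160,423.

$160,423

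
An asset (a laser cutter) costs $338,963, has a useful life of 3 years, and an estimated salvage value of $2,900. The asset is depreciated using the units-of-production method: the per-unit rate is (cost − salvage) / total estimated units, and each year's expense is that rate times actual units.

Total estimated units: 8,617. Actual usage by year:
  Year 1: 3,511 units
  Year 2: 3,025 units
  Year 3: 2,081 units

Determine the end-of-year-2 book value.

Depreciable base = $338,963 − $2,900 = $336,063.
Rate = $336,063 / 8,617 units = $39 per unit.
Year 1: 3,511 × $39 = $136,929. Book value $202,034.
Year 2: 3,025 × $39 = $117,975. Book value $84,059.

$84,059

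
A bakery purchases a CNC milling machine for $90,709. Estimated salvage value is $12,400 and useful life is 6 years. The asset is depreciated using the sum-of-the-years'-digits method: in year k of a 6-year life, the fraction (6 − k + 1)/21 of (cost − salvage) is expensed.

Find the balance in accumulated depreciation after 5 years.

$74,580

Depreciable base = $90,709 − $12,400 = $78,309.
Sum of the years' digits = 6+5+4+3+2+1 = 21.
Year 1: $78,309 × 6/21 = $22,374. Book value $68,335.
Year 2: $78,309 × 5/21 = $18,645. Book value $49,690.
Year 3: $78,309 × 4/21 = $14,916. Book value $34,774.
Year 4: $78,309 × 3/21 = $11,187. Book value $23,587.
Year 5: $78,309 × 2/21 = $7,458. Book value $16,129.
Accumulated through year 5 = $90,709 − $16,129 = $74,580.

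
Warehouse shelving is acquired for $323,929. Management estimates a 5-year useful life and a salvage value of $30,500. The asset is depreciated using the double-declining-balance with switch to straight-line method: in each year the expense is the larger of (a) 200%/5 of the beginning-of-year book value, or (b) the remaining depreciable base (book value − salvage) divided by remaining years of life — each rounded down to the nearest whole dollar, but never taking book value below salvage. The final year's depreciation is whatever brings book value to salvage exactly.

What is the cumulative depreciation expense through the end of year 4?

Depreciable base = $323,929 − $30,500 = $293,429.
Year 1: DB = ⌊$323,929 × 200%/5⌋ = $129,571; SL = ⌊$293,429/5⌋ = $58,685 → take DB $129,571. Book value $194,358.
Year 2: DB = ⌊$194,358 × 200%/5⌋ = $77,743; SL = ⌊$163,858/4⌋ = $40,964 → take DB $77,743. Book value $116,615.
Year 3: DB = ⌊$116,615 × 200%/5⌋ = $46,646; SL = ⌊$86,115/3⌋ = $28,705 → take DB $46,646. Book value $69,969.
Year 4: DB = ⌊$69,969 × 200%/5⌋ = $27,987; SL = ⌊$39,469/2⌋ = $19,734 → take DB $27,987. Book value $41,982.
Accumulated through year 4 = $323,929 − $41,982 = $281,947.

$281,947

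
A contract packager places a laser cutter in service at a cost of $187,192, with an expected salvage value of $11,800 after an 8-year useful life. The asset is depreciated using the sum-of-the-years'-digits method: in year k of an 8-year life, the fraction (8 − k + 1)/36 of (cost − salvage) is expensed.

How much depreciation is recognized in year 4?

Depreciable base = $187,192 − $11,800 = $175,392.
Sum of the years' digits = 8+7+6+5+4+3+2+1 = 36.
Year 1: $175,392 × 8/36 = $38,976. Book value $148,216.
Year 2: $175,392 × 7/36 = $34,104. Book value $114,112.
Year 3: $175,392 × 6/36 = $29,232. Book value $84,880.
Year 4: $175,392 × 5/36 = $24,360. Book value $60,520.

$24,360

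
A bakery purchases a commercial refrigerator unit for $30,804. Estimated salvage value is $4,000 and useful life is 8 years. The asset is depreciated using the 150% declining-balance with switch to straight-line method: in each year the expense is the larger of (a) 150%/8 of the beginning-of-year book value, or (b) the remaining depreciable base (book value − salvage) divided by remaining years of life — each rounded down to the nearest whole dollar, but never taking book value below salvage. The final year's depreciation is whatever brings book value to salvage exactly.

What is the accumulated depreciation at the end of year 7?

Depreciable base = $30,804 − $4,000 = $26,804.
Year 1: DB = ⌊$30,804 × 150%/8⌋ = $5,775; SL = ⌊$26,804/8⌋ = $3,350 → take DB $5,775. Book value $25,029.
Year 2: DB = ⌊$25,029 × 150%/8⌋ = $4,692; SL = ⌊$21,029/7⌋ = $3,004 → take DB $4,692. Book value $20,337.
Year 3: DB = ⌊$20,337 × 150%/8⌋ = $3,813; SL = ⌊$16,337/6⌋ = $2,722 → take DB $3,813. Book value $16,524.
Year 4: DB = ⌊$16,524 × 150%/8⌋ = $3,098; SL = ⌊$12,524/5⌋ = $2,504 → take DB $3,098. Book value $13,426.
Year 5: DB = ⌊$13,426 × 150%/8⌋ = $2,517; SL = ⌊$9,426/4⌋ = $2,356 → take DB $2,517. Book value $10,909.
Year 6: DB = ⌊$10,909 × 150%/8⌋ = $2,045; SL = ⌊$6,909/3⌋ = $2,303 → take SL $2,303. Book value $8,606.
Year 7: DB = ⌊$8,606 × 150%/8⌋ = $1,613; SL = ⌊$4,606/2⌋ = $2,303 → take SL $2,303. Book value $6,303.
Accumulated through year 7 = $30,804 − $6,303 = $24,501.

$24,501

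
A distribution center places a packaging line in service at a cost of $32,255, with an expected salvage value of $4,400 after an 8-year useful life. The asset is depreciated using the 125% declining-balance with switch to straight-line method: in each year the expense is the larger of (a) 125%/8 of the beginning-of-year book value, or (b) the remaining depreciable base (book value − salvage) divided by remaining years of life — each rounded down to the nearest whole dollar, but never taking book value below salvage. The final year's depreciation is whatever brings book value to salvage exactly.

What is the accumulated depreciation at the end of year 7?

Depreciable base = $32,255 − $4,400 = $27,855.
Year 1: DB = ⌊$32,255 × 125%/8⌋ = $5,039; SL = ⌊$27,855/8⌋ = $3,481 → take DB $5,039. Book value $27,216.
Year 2: DB = ⌊$27,216 × 125%/8⌋ = $4,252; SL = ⌊$22,816/7⌋ = $3,259 → take DB $4,252. Book value $22,964.
Year 3: DB = ⌊$22,964 × 125%/8⌋ = $3,588; SL = ⌊$18,564/6⌋ = $3,094 → take DB $3,588. Book value $19,376.
Year 4: DB = ⌊$19,376 × 125%/8⌋ = $3,027; SL = ⌊$14,976/5⌋ = $2,995 → take DB $3,027. Book value $16,349.
Year 5: DB = ⌊$16,349 × 125%/8⌋ = $2,554; SL = ⌊$11,949/4⌋ = $2,987 → take SL $2,987. Book value $13,362.
Year 6: DB = ⌊$13,362 × 125%/8⌋ = $2,087; SL = ⌊$8,962/3⌋ = $2,987 → take SL $2,987. Book value $10,375.
Year 7: DB = ⌊$10,375 × 125%/8⌋ = $1,621; SL = ⌊$5,975/2⌋ = $2,987 → take SL $2,987. Book value $7,388.
Accumulated through year 7 = $32,255 − $7,388 = $24,867.

$24,867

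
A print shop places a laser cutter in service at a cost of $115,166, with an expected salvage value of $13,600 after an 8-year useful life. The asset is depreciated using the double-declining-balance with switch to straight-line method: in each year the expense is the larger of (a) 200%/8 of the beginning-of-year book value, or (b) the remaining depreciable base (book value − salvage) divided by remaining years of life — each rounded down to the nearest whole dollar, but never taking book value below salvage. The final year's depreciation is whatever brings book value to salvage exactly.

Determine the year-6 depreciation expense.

$6,832

Depreciable base = $115,166 − $13,600 = $101,566.
Year 1: DB = ⌊$115,166 × 200%/8⌋ = $28,791; SL = ⌊$101,566/8⌋ = $12,695 → take DB $28,791. Book value $86,375.
Year 2: DB = ⌊$86,375 × 200%/8⌋ = $21,593; SL = ⌊$72,775/7⌋ = $10,396 → take DB $21,593. Book value $64,782.
Year 3: DB = ⌊$64,782 × 200%/8⌋ = $16,195; SL = ⌊$51,182/6⌋ = $8,530 → take DB $16,195. Book value $48,587.
Year 4: DB = ⌊$48,587 × 200%/8⌋ = $12,146; SL = ⌊$34,987/5⌋ = $6,997 → take DB $12,146. Book value $36,441.
Year 5: DB = ⌊$36,441 × 200%/8⌋ = $9,110; SL = ⌊$22,841/4⌋ = $5,710 → take DB $9,110. Book value $27,331.
Year 6: DB = ⌊$27,331 × 200%/8⌋ = $6,832; SL = ⌊$13,731/3⌋ = $4,577 → take DB $6,832. Book value $20,499.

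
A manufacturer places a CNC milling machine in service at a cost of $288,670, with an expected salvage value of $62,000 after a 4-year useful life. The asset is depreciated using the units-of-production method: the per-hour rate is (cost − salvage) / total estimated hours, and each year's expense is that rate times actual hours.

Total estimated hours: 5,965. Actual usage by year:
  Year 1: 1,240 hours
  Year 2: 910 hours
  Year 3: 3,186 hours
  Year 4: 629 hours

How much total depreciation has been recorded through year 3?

$202,768

Depreciable base = $288,670 − $62,000 = $226,670.
Rate = $226,670 / 5,965 hours = $38 per hour.
Year 1: 1,240 × $38 = $47,120. Book value $241,550.
Year 2: 910 × $38 = $34,580. Book value $206,970.
Year 3: 3,186 × $38 = $121,068. Book value $85,902.
Accumulated through year 3 = $288,670 − $85,902 = $202,768.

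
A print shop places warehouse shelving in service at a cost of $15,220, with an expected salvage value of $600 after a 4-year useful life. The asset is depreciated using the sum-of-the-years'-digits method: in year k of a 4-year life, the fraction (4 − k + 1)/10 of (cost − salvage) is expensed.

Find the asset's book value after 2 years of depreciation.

Depreciable base = $15,220 − $600 = $14,620.
Sum of the years' digits = 4+3+2+1 = 10.
Year 1: $14,620 × 4/10 = $5,848. Book value $9,372.
Year 2: $14,620 × 3/10 = $4,386. Book value $4,986.

$4,986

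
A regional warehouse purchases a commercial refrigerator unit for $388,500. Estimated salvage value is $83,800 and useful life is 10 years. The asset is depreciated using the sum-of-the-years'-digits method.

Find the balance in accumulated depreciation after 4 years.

$188,360

Depreciable base = $388,500 − $83,800 = $304,700.
Sum of the years' digits = 10+9+8+7+6+5+4+3+2+1 = 55.
Year 1: $304,700 × 10/55 = $55,400. Book value $333,100.
Year 2: $304,700 × 9/55 = $49,860. Book value $283,240.
Year 3: $304,700 × 8/55 = $44,320. Book value $238,920.
Year 4: $304,700 × 7/55 = $38,780. Book value $200,140.
Accumulated through year 4 = $388,500 − $200,140 = $188,360.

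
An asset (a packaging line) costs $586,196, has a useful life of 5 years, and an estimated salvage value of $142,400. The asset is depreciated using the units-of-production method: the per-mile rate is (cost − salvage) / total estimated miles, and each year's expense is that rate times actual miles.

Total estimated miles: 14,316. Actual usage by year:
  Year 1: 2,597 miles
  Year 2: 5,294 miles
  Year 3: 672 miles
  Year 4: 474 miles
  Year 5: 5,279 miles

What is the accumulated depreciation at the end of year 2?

$244,621

Depreciable base = $586,196 − $142,400 = $443,796.
Rate = $443,796 / 14,316 miles = $31 per mile.
Year 1: 2,597 × $31 = $80,507. Book value $505,689.
Year 2: 5,294 × $31 = $164,114. Book value $341,575.
Accumulated through year 2 = $586,196 − $341,575 = $244,621.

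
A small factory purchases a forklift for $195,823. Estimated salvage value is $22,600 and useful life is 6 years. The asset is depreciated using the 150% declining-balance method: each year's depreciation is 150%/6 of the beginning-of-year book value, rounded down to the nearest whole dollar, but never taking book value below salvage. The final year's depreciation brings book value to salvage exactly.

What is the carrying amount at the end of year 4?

Depreciable base = $195,823 − $22,600 = $173,223.
Year 1: ⌊$195,823 × 150%/6⌋ = $48,955. Book value $146,868.
Year 2: ⌊$146,868 × 150%/6⌋ = $36,717. Book value $110,151.
Year 3: ⌊$110,151 × 150%/6⌋ = $27,537. Book value $82,614.
Year 4: ⌊$82,614 × 150%/6⌋ = $20,653. Book value $61,961.

$61,961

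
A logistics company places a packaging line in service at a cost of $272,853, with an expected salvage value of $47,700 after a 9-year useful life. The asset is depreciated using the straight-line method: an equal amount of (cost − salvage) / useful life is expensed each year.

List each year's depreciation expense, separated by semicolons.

Depreciable base = $272,853 − $47,700 = $225,153.
Annual expense = $225,153 / 9 = $25,017.
End of year 1: book value $247,836.
End of year 2: book value $222,819.
End of year 3: book value $197,802.
End of year 4: book value $172,785.
End of year 5: book value $147,768.
End of year 6: book value $122,751.
End of year 7: book value $97,734.
End of year 8: book value $72,717.
End of year 9: book value $47,700.

$25,017; $25,017; $25,017; $25,017; $25,017; $25,017; $25,017; $25,017; $25,017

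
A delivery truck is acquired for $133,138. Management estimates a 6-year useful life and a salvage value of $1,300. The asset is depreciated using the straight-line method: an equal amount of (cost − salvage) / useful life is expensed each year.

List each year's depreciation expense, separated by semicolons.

$21,973; $21,973; $21,973; $21,973; $21,973; $21,973

Depreciable base = $133,138 − $1,300 = $131,838.
Annual expense = $131,838 / 6 = $21,973.
End of year 1: book value $111,165.
End of year 2: book value $89,192.
End of year 3: book value $67,219.
End of year 4: book value $45,246.
End of year 5: book value $23,273.
End of year 6: book value $1,300.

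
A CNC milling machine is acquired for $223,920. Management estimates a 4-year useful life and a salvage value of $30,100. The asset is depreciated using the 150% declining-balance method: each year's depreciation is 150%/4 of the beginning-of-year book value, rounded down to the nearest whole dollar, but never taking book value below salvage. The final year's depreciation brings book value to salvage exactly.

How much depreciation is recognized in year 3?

$32,800

Depreciable base = $223,920 − $30,100 = $193,820.
Year 1: ⌊$223,920 × 150%/4⌋ = $83,970. Book value $139,950.
Year 2: ⌊$139,950 × 150%/4⌋ = $52,481. Book value $87,469.
Year 3: ⌊$87,469 × 150%/4⌋ = $32,800. Book value $54,669.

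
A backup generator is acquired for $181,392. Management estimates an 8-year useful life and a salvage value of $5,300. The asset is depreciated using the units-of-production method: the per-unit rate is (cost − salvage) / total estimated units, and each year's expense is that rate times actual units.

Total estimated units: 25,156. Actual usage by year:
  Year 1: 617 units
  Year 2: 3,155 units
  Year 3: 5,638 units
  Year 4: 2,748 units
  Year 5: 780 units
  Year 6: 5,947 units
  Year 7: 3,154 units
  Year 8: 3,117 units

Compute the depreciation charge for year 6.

Depreciable base = $181,392 − $5,300 = $176,092.
Rate = $176,092 / 25,156 units = $7 per unit.
Year 1: 617 × $7 = $4,319. Book value $177,073.
Year 2: 3,155 × $7 = $22,085. Book value $154,988.
Year 3: 5,638 × $7 = $39,466. Book value $115,522.
Year 4: 2,748 × $7 = $19,236. Book value $96,286.
Year 5: 780 × $7 = $5,460. Book value $90,826.
Year 6: 5,947 × $7 = $41,629. Book value $49,197.

$41,629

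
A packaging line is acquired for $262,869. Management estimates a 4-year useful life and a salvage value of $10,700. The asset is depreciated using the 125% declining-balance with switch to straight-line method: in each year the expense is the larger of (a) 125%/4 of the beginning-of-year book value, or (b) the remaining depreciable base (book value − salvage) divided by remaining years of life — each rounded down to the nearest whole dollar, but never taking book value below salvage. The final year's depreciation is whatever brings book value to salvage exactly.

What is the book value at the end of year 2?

Depreciable base = $262,869 − $10,700 = $252,169.
Year 1: DB = ⌊$262,869 × 125%/4⌋ = $82,146; SL = ⌊$252,169/4⌋ = $63,042 → take DB $82,146. Book value $180,723.
Year 2: DB = ⌊$180,723 × 125%/4⌋ = $56,475; SL = ⌊$170,023/3⌋ = $56,674 → take SL $56,674. Book value $124,049.

$124,049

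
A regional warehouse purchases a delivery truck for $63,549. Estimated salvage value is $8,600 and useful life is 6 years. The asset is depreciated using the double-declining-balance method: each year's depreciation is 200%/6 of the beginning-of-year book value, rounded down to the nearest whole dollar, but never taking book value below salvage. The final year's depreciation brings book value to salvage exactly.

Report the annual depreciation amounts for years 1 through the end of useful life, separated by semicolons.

$21,183; $14,122; $9,414; $6,276; $3,954; $0

Depreciable base = $63,549 − $8,600 = $54,949.
Year 1: ⌊$63,549 × 200%/6⌋ = $21,183. Book value $42,366.
Year 2: ⌊$42,366 × 200%/6⌋ = $14,122. Book value $28,244.
Year 3: ⌊$28,244 × 200%/6⌋ = $9,414. Book value $18,830.
Year 4: ⌊$18,830 × 200%/6⌋ = $6,276. Book value $12,554.
Year 5: ⌊$12,554 × 200%/6⌋ = $4,184, capped at $3,954. Book value $8,600.
Year 6 (final): $8,600 − $8,600 = $0. Book value $8,600.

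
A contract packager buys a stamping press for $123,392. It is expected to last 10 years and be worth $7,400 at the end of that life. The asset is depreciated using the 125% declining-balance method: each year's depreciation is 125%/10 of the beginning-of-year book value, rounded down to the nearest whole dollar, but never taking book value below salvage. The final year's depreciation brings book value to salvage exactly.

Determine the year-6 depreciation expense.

Depreciable base = $123,392 − $7,400 = $115,992.
Year 1: ⌊$123,392 × 125%/10⌋ = $15,424. Book value $107,968.
Year 2: ⌊$107,968 × 125%/10⌋ = $13,496. Book value $94,472.
Year 3: ⌊$94,472 × 125%/10⌋ = $11,809. Book value $82,663.
Year 4: ⌊$82,663 × 125%/10⌋ = $10,332. Book value $72,331.
Year 5: ⌊$72,331 × 125%/10⌋ = $9,041. Book value $63,290.
Year 6: ⌊$63,290 × 125%/10⌋ = $7,911. Book value $55,379.

$7,911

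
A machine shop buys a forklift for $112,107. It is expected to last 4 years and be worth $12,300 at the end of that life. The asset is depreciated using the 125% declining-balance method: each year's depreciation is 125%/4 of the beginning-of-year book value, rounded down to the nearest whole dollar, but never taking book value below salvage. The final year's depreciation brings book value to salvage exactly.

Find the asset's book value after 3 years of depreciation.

$36,430

Depreciable base = $112,107 − $12,300 = $99,807.
Year 1: ⌊$112,107 × 125%/4⌋ = $35,033. Book value $77,074.
Year 2: ⌊$77,074 × 125%/4⌋ = $24,085. Book value $52,989.
Year 3: ⌊$52,989 × 125%/4⌋ = $16,559. Book value $36,430.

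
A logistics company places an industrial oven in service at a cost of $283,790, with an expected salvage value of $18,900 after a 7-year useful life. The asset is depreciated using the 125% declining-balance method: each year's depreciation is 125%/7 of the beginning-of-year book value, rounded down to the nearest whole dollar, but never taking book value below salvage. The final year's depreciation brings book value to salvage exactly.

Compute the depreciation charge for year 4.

$28,088

Depreciable base = $283,790 − $18,900 = $264,890.
Year 1: ⌊$283,790 × 125%/7⌋ = $50,676. Book value $233,114.
Year 2: ⌊$233,114 × 125%/7⌋ = $41,627. Book value $191,487.
Year 3: ⌊$191,487 × 125%/7⌋ = $34,194. Book value $157,293.
Year 4: ⌊$157,293 × 125%/7⌋ = $28,088. Book value $129,205.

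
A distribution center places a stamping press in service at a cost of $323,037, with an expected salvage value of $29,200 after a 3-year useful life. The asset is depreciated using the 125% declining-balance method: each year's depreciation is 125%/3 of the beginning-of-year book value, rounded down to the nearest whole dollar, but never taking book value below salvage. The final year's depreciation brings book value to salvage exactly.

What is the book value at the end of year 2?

$109,923

Depreciable base = $323,037 − $29,200 = $293,837.
Year 1: ⌊$323,037 × 125%/3⌋ = $134,598. Book value $188,439.
Year 2: ⌊$188,439 × 125%/3⌋ = $78,516. Book value $109,923.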